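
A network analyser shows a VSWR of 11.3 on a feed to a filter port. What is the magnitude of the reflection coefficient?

|Γ| ≈ 0.837

|Γ| = (S − 1)/(S + 1) = (11.3 − 1)/(11.3 + 1) = 10.3/12.3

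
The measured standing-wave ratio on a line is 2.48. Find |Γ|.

|Γ| = (S − 1)/(S + 1) = (2.48 − 1)/(2.48 + 1) = 1.48/3.48

|Γ| ≈ 0.425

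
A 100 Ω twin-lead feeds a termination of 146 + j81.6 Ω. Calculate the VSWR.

Γ = (Z_L − Z_0)/(Z_L + Z_0) = (46 + j81.6)/(246 + j81.6)
|Γ| = 93.7/259 = 0.361
VSWR = (1 + |Γ|)/(1 − |Γ|) = 1.36/0.639

VSWR ≈ 2.13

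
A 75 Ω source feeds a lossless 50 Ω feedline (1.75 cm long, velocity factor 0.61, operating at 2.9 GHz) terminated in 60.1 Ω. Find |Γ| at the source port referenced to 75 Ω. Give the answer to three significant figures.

|Γ| ≈ 0.283

λ = v/f = 0.61·c / 2.9 GHz = 0.0631 m
βl = 2π·l/λ = 2π × 0.277 = 99.8°
tan(βl) = -5.77
Z_in = Z_0·(Z_L + jZ_0·tanβl)/(Z_0 + jZ_L·tanβl) = 42 + j2.61 Ω
Γ_s = (Z_in − Z_s)/(Z_in + Z_s) = (-33 + j2.61)/(117 + j2.61), |Γ_s| = 0.283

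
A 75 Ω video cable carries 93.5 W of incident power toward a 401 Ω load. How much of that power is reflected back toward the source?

Γ = (401 − 75)/(401 + 75) = 0.685
|Γ|² = 0.469
P_refl = |Γ|²·P_inc = 43.9 W, P_del = (1 − |Γ|²)·P_inc = 49.6 W

P_reflected ≈ 43.9 W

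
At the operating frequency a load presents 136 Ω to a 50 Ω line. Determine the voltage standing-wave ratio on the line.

VSWR ≈ 2.72

For a purely resistive load, VSWR = R_L/Z_0 or Z_0/R_L (whichever > 1) = 136/50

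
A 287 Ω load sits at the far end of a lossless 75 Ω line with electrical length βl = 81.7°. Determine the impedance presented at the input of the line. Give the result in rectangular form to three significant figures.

tan(βl) = tan(81.7°) = 6.85
Z_in = Z_0·(Z_L + jZ_0·tanβl)/(Z_0 + jZ_L·tanβl)
     = 75·(287 + j514)/(75 + j1970)

Z_in ≈ 20 − j10.2 Ω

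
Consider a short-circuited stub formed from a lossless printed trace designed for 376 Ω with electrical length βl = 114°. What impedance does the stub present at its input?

tan(βl) = -2.25
For a short-circuited stub, Z_in = jZ_0·tan(βl)

Z_in ≈ −j845 Ω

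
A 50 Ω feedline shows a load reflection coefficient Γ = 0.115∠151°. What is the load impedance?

Z_L ≈ 40.6 + j4.59 Ω

Z_L = Z_0·(1 + Γ)/(1 − Γ) = 50·(0.899 + j0.0558)/(1.1 − j0.0558)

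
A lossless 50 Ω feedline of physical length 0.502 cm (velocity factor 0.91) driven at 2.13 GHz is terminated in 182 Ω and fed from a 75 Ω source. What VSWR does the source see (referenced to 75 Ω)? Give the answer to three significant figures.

VSWR ≈ 2.62

λ = v/f = 0.91·c / 2.13 GHz = 0.128 m
βl = 2π·l/λ = 2π × 0.0392 = 14.1°
tan(βl) = 0.251
Z_in = Z_0·(Z_L + jZ_0·tanβl)/(Z_0 + jZ_L·tanβl) = 105 − j83.8 Ω
Γ_s = (Z_in − Z_s)/(Z_in + Z_s) = (30.4 − j83.8)/(180 − j83.8), |Γ_s| = 0.448
VSWR = (1 + |Γ_s|)/(1 − |Γ_s|)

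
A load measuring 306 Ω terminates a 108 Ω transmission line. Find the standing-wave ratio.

VSWR ≈ 2.83

Γ = (306 − 108)/(306 + 108) = 0.478
VSWR = (1 + 0.478)/(1 − 0.478)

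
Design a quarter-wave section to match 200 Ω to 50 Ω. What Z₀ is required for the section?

Z_qwt ≈ 100 Ω

Z_qwt = √(Z_0·R_L) = √(50 × 200) = √10000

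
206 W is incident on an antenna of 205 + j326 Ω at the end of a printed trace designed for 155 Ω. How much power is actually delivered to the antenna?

|Γ| = |(50 + j326)/(360 + j326)| = 0.679
|Γ|² = 0.461
P_refl = |Γ|²·P_inc = 95 W, P_del = (1 − |Γ|²)·P_inc = 111 W

P_delivered ≈ 111 W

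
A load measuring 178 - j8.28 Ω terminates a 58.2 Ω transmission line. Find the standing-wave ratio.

VSWR ≈ 3.07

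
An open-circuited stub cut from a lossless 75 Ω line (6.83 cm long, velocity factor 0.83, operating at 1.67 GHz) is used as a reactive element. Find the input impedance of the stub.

Z_in ≈ +j278 Ω

λ = v/f = 0.83·c / 1.67 GHz = 0.149 m
βl = 2π·l/λ = 2π × 0.458 = 165°
tan(βl) = -0.27
For an open-circuited stub, Z_in = −jZ_0·cot(βl) = −jZ_0/tan(βl)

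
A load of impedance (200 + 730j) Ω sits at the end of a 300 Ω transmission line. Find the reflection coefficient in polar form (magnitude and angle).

Γ ≈ 0.833 ∠ 42.2°

Γ = (Z_L − Z_0)/(Z_L + Z_0) = (-100 + j730)/(500 + j730)
|Γ| = 737/885 = 0.833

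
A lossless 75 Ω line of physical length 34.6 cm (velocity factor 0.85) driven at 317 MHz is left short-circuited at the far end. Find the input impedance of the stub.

Z_in ≈ −j35.2 Ω

λ = v/f = 0.85·c / 317 MHz = 0.804 m
βl = 2π·l/λ = 2π × 0.43 = 155°
tan(βl) = -0.47
For a short-circuited stub, Z_in = jZ_0·tan(βl)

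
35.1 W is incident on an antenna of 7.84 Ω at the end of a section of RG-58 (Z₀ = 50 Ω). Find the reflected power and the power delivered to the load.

P_reflected ≈ 18.6 W; P_delivered ≈ 16.5 W

Γ = (7.84 − 50)/(7.84 + 50) = -0.729
|Γ|² = 0.531
P_refl = |Γ|²·P_inc = 18.6 W, P_del = (1 − |Γ|²)·P_inc = 16.5 W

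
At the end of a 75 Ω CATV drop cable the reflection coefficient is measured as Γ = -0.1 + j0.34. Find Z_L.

Z_L = Z_0·(1 + Γ)/(1 − Γ) = 75·(0.9 + j0.34)/(1.1 − j0.34)

Z_L ≈ 49.5 + j38.5 Ω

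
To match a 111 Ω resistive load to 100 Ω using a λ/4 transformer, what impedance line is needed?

Z_qwt ≈ 105 Ω

Z_qwt = √(Z_0·R_L) = √(100 × 111) = √11100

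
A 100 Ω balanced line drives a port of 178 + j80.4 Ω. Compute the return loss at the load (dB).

RL ≈ 8.24 dB

Γ = (78 + j80.4)/(278 + j80.4), |Γ| = 0.387
RL = −20·log₁₀|Γ| = −20·log₁₀(0.387)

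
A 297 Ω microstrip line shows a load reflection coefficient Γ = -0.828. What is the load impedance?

Z_L ≈ 27.9 Ω

Z_L = Z_0·(1 + Γ)/(1 − Γ) = 297·(0.172)/(1.83)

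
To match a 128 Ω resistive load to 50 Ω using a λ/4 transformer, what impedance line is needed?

Z_qwt ≈ 80 Ω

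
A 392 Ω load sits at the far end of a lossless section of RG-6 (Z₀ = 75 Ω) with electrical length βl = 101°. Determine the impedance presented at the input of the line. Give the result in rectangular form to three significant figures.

Z_in ≈ 14.9 + j14 Ω

tan(βl) = tan(101°) = -5.14
Z_in = Z_0·(Z_L + jZ_0·tanβl)/(Z_0 + jZ_L·tanβl)
     = 75·(392 − j386)/(75 − j2020)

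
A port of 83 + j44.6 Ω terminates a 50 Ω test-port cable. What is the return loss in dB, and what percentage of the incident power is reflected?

RL ≈ 8.06 dB; 15.6% of incident power reflected

Γ = (33 + j44.6)/(133 + j44.6), |Γ| = 0.396
RL = −20·log₁₀(0.396) = 8.06 dB
P_refl/P_inc = |Γ|² = 0.156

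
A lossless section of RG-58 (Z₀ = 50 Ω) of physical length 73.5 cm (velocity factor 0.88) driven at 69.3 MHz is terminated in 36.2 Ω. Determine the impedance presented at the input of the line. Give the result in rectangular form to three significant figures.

λ = v/f = 0.88·c / 69.3 MHz = 3.81 m
βl = 2π·l/λ = 2π × 0.193 = 69.5°
tan(βl) = tan(69.5°) = 2.67
Z_in = Z_0·(Z_L + jZ_0·tanβl)/(Z_0 + jZ_L·tanβl)
     = 50·(36.2 + j133)/(50 + j96.6)

Z_in ≈ 62.1 + j13.4 Ω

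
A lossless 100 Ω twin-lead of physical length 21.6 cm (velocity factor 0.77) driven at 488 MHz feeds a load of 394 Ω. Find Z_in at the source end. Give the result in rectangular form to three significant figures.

λ = v/f = 0.77·c / 488 MHz = 0.473 m
βl = 2π·l/λ = 2π × 0.456 = 164°
tan(βl) = tan(164°) = -0.282
Z_in = Z_0·(Z_L + jZ_0·tanβl)/(Z_0 + jZ_L·tanβl)
     = 100·(394 − j28.2)/(100 − j111)

Z_in ≈ 191 + j183 Ω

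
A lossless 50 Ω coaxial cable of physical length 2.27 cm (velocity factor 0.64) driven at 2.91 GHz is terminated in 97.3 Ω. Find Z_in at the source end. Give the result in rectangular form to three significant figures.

Z_in ≈ 33.3 + j22.1 Ω

λ = v/f = 0.64·c / 2.91 GHz = 0.066 m
βl = 2π·l/λ = 2π × 0.344 = 124°
tan(βl) = tan(124°) = -1.49
Z_in = Z_0·(Z_L + jZ_0·tanβl)/(Z_0 + jZ_L·tanβl)
     = 50·(97.3 − j74.5)/(50 − j145)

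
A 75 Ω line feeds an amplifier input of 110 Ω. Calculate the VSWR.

For a purely resistive load, VSWR = R_L/Z_0 or Z_0/R_L (whichever > 1) = 110/75

VSWR ≈ 1.47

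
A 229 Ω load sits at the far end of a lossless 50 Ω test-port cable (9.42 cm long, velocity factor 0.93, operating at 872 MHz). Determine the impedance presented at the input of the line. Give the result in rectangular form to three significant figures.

λ = v/f = 0.93·c / 872 MHz = 0.32 m
βl = 2π·l/λ = 2π × 0.294 = 106°
tan(βl) = tan(106°) = -3.49
Z_in = Z_0·(Z_L + jZ_0·tanβl)/(Z_0 + jZ_L·tanβl)
     = 50·(229 − j174)/(50 − j799)

Z_in ≈ 11.8 + j13.6 Ω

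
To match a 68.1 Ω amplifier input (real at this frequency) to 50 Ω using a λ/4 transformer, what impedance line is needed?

Z_qwt ≈ 58.4 Ω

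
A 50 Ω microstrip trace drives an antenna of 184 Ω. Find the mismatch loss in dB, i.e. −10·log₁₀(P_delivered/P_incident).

mismatch loss ≈ 1.73 dB

Γ = (184 − 50)/(184 + 50) = 0.573
|Γ|² = 0.328, so P_del/P_inc = 1 − |Γ|² = 0.672
ML = −10·log₁₀(1 − |Γ|²)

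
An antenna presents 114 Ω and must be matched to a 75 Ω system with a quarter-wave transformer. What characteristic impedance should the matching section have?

Z_qwt = √(Z_0·R_L) = √(75 × 114) = √8550

Z_qwt ≈ 92.5 Ω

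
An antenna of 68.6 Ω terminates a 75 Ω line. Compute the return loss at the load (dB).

Γ = (68.6 − 75)/(68.6 + 75) = -0.0446
RL = −20·log₁₀|Γ| = −20·log₁₀(0.0446)

RL ≈ 27 dB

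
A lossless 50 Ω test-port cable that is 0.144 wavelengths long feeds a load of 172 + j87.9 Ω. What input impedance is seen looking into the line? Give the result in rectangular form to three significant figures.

βl = 2π × 0.144 = 51.8°
tan(βl) = tan(51.8°) = 1.27
Z_in = Z_0·(Z_L + jZ_0·tanβl)/(Z_0 + jZ_L·tanβl)
     = 50·(172 + j152)/(-61.9 + j219)

Z_in ≈ 21.8 − j45.4 Ω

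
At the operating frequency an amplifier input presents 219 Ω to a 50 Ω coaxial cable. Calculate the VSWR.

VSWR ≈ 4.38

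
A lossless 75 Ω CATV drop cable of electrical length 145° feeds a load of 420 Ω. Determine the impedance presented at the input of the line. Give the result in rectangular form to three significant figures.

tan(βl) = tan(145°) = -0.7
Z_in = Z_0·(Z_L + jZ_0·tanβl)/(Z_0 + jZ_L·tanβl)
     = 75·(420 − j52.5)/(75 − j294)

Z_in ≈ 38.2 + j97.4 Ω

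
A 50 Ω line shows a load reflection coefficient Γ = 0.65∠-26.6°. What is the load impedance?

Z_L = Z_0·(1 + Γ)/(1 − Γ) = 50·(1.58 − j0.291)/(0.419 + j0.291)

Z_L ≈ 111 − j112 Ω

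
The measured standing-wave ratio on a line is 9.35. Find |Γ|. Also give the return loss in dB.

|Γ| ≈ 0.807; return loss ≈ 1.87 dB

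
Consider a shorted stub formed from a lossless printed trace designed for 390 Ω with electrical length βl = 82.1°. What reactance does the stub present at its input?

tan(βl) = 7.21
For a shorted stub, Z_in = jZ_0·tan(βl)

X_in ≈ 2810 Ω (inductive)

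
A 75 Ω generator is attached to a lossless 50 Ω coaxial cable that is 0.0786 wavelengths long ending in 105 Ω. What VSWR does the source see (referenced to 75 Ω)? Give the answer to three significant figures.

βl = 2π × 0.0786 = 28.3°
tan(βl) = 0.538
Z_in = Z_0·(Z_L + jZ_0·tanβl)/(Z_0 + jZ_L·tanβl) = 59.4 − j40.3 Ω
Γ_s = (Z_in − Z_s)/(Z_in + Z_s) = (-15.6 − j40.3)/(134 − j40.3), |Γ_s| = 0.308
VSWR = (1 + |Γ_s|)/(1 − |Γ_s|)

VSWR ≈ 1.89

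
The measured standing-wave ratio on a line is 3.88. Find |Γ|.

|Γ| ≈ 0.59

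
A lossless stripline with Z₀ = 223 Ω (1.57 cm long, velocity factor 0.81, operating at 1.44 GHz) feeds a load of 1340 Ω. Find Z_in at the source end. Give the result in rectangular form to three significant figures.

Z_in ≈ 115 − j308 Ω

λ = v/f = 0.81·c / 1.44 GHz = 0.169 m
βl = 2π·l/λ = 2π × 0.093 = 33.5°
tan(βl) = tan(33.5°) = 0.662
Z_in = Z_0·(Z_L + jZ_0·tanβl)/(Z_0 + jZ_L·tanβl)
     = 223·(1340 + j148)/(223 + j887)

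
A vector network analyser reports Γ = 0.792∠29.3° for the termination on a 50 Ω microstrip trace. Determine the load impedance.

Z_L ≈ 75.8 + j158 Ω

Z_L = Z_0·(1 + Γ)/(1 − Γ) = 50·(1.69 + j0.388)/(0.309 − j0.388)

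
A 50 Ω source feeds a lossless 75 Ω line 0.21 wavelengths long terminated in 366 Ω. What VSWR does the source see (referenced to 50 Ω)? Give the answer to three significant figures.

VSWR ≈ 3.52

βl = 2π × 0.21 = 75.6°
tan(βl) = 3.89
Z_in = Z_0·(Z_L + jZ_0·tanβl)/(Z_0 + jZ_L·tanβl) = 16.3 − j18.4 Ω
Γ_s = (Z_in − Z_s)/(Z_in + Z_s) = (-33.7 − j18.4)/(66.3 − j18.4), |Γ_s| = 0.557
VSWR = (1 + |Γ_s|)/(1 − |Γ_s|)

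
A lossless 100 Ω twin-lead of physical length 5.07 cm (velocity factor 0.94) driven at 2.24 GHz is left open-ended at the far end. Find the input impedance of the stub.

λ = v/f = 0.94·c / 2.24 GHz = 0.126 m
βl = 2π·l/λ = 2π × 0.403 = 145°
tan(βl) = -0.701
For an open-ended stub, Z_in = −jZ_0·cot(βl) = −jZ_0/tan(βl)

Z_in ≈ +j143 Ω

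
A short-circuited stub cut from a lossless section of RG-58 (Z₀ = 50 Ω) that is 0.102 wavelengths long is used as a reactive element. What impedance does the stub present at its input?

Z_in ≈ +j37.3 Ω

βl = 2π × 0.102 = 36.7°
tan(βl) = 0.746
For a short-circuited stub, Z_in = jZ_0·tan(βl)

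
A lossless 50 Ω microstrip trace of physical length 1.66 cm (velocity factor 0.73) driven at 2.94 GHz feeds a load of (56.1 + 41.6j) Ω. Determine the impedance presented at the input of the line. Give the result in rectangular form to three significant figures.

λ = v/f = 0.73·c / 2.94 GHz = 0.0745 m
βl = 2π·l/λ = 2π × 0.223 = 80.2°
tan(βl) = tan(80.2°) = 5.8
Z_in = Z_0·(Z_L + jZ_0·tanβl)/(Z_0 + jZ_L·tanβl)
     = 50·(56.1 + j332)/(-191 + j326)

Z_in ≈ 34.1 − j28.7 Ω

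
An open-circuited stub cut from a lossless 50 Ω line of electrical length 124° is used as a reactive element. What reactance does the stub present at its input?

tan(βl) = -1.48
For an open-circuited stub, Z_in = −jZ_0·cot(βl) = −jZ_0/tan(βl)

X_in ≈ 33.7 Ω (inductive)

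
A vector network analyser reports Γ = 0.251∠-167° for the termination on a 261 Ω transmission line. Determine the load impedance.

Z_L ≈ 158 − j19 Ω

Z_L = Z_0·(1 + Γ)/(1 − Γ) = 261·(0.755 − j0.0565)/(1.24 + j0.0565)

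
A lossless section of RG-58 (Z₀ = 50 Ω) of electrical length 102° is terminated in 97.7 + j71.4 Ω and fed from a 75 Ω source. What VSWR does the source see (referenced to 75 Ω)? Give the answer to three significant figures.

VSWR ≈ 4.79

tan(βl) = -4.7
Z_in = Z_0·(Z_L + jZ_0·tanβl)/(Z_0 + jZ_L·tanβl) = 15.7 − j2.54 Ω
Γ_s = (Z_in − Z_s)/(Z_in + Z_s) = (-59.3 − j2.54)/(90.7 − j2.54), |Γ_s| = 0.654
VSWR = (1 + |Γ_s|)/(1 − |Γ_s|)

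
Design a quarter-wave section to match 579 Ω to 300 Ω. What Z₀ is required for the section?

Z_qwt ≈ 417 Ω

Z_qwt = √(Z_0·R_L) = √(300 × 579) = √173700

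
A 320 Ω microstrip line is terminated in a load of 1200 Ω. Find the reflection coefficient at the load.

Γ = (Z_L − Z_0)/(Z_L + Z_0) = (1200 − 320)/(1200 + 320) = 880/1520

Γ = 0.579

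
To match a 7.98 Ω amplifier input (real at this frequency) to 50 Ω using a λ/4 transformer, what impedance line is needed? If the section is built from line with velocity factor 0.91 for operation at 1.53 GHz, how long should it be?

Z_qwt ≈ 20 Ω; length ≈ 4.46 cm

Z_qwt = √(Z_0·R_L) = √(50 × 7.98) = √399
λ = 0.91·c/f = 0.178 m, so l = λ/4 = 0.0446 m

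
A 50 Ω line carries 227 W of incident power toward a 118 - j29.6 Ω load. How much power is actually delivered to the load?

P_delivered ≈ 184 W

|Γ| = |(68 − j29.6)/(168 − j29.6)| = 0.435
|Γ|² = 0.189
P_refl = |Γ|²·P_inc = 42.9 W, P_del = (1 − |Γ|²)·P_inc = 184 W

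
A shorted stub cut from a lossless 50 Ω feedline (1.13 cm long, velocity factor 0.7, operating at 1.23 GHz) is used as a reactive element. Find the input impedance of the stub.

Z_in ≈ +j22.1 Ω

λ = v/f = 0.7·c / 1.23 GHz = 0.171 m
βl = 2π·l/λ = 2π × 0.0662 = 23.8°
tan(βl) = 0.442
For a shorted stub, Z_in = jZ_0·tan(βl)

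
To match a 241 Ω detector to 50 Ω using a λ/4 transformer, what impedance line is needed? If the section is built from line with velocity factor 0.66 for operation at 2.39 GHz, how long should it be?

Z_qwt ≈ 110 Ω; length ≈ 2.07 cm

Z_qwt = √(Z_0·R_L) = √(50 × 241) = √12050
λ = 0.66·c/f = 0.0828 m, so l = λ/4 = 0.0207 m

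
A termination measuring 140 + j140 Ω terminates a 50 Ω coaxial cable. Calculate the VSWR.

VSWR ≈ 5.78

Γ = (Z_L − Z_0)/(Z_L + Z_0) = (90 + j140)/(190 + j140)
|Γ| = 166/236 = 0.705
VSWR = (1 + |Γ|)/(1 − |Γ|) = 1.71/0.295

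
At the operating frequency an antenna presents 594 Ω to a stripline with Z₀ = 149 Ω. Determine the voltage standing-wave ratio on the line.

VSWR ≈ 3.99

Γ = (594 − 149)/(594 + 149) = 0.599
VSWR = (1 + 0.599)/(1 − 0.599)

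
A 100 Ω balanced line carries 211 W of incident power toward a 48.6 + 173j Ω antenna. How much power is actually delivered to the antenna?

P_delivered ≈ 78.9 W

|Γ| = |(-51.4 + j173)/(148.6 + j173)| = 0.791
|Γ|² = 0.626
P_refl = |Γ|²·P_inc = 132 W, P_del = (1 − |Γ|²)·P_inc = 78.9 W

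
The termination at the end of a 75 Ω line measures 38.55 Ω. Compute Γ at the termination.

Γ = -0.321

Γ = (Z_L − Z_0)/(Z_L + Z_0) = (38.55 − 75)/(38.55 + 75) = -36.45/113.5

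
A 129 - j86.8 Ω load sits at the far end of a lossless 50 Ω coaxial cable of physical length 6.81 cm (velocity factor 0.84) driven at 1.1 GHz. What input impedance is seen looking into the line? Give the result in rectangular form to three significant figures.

λ = v/f = 0.84·c / 1.1 GHz = 0.229 m
βl = 2π·l/λ = 2π × 0.297 = 107°
tan(βl) = tan(107°) = -3.27
Z_in = Z_0·(Z_L + jZ_0·tanβl)/(Z_0 + jZ_L·tanβl)
     = 50·(129 − j250)/(-234 − j422)

Z_in ≈ 16.2 + j24.3 Ω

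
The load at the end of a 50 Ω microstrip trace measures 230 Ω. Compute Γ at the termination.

Γ = (Z_L − Z_0)/(Z_L + Z_0) = (230 − 50)/(230 + 50) = 180/280

Γ = 0.643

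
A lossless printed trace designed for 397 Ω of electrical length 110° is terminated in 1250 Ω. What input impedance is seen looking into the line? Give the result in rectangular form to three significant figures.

Z_in ≈ 141 + j128 Ω

tan(βl) = tan(110°) = -2.75
Z_in = Z_0·(Z_L + jZ_0·tanβl)/(Z_0 + jZ_L·tanβl)
     = 397·(1250 − j1090)/(397 − j3430)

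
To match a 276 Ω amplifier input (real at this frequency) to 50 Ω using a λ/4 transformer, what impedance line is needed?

Z_qwt ≈ 117 Ω

Z_qwt = √(Z_0·R_L) = √(50 × 276) = √13800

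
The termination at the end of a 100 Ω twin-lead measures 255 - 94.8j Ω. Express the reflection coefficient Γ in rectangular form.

Γ ≈ 0.474 − j0.14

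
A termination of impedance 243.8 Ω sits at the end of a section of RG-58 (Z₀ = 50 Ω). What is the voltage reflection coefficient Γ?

Γ = (Z_L − Z_0)/(Z_L + Z_0) = (243.8 − 50)/(243.8 + 50) = 193.8/293.8

Γ = 0.66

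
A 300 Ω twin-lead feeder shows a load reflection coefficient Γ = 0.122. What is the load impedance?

Z_L ≈ 383 Ω

Z_L = Z_0·(1 + Γ)/(1 − Γ) = 300·(1.12)/(0.878)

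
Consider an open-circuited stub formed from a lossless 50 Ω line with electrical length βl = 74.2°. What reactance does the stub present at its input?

tan(βl) = 3.53
For an open-circuited stub, Z_in = −jZ_0·cot(βl) = −jZ_0/tan(βl)

X_in ≈ -14.1 Ω (capacitive)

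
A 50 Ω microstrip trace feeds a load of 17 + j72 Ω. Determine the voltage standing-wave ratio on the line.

VSWR ≈ 9.27

Γ = (Z_L − Z_0)/(Z_L + Z_0) = (-33 + j72)/(67 + j72)
|Γ| = 79.2/98.4 = 0.805
VSWR = (1 + |Γ|)/(1 − |Γ|) = 1.81/0.195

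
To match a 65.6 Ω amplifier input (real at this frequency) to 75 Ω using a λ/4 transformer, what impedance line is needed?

Z_qwt ≈ 70.1 Ω

Z_qwt = √(Z_0·R_L) = √(75 × 65.6) = √4920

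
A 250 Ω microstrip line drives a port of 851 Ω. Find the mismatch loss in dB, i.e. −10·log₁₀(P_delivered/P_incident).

Γ = (851 − 250)/(851 + 250) = 0.546
|Γ|² = 0.298, so P_del/P_inc = 1 − |Γ|² = 0.702
ML = −10·log₁₀(1 − |Γ|²)

mismatch loss ≈ 1.54 dB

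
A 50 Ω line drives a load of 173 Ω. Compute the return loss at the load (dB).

Γ = (173 − 50)/(173 + 50) = 0.552
RL = −20·log₁₀|Γ| = −20·log₁₀(0.552)

RL ≈ 5.17 dB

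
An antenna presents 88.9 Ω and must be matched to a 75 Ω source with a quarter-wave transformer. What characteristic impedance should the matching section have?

Z_qwt ≈ 81.7 Ω

Z_qwt = √(Z_0·R_L) = √(75 × 88.9) = √6668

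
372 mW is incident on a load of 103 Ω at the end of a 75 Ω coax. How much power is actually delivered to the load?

P_delivered ≈ 363 mW

Γ = (103 − 75)/(103 + 75) = 0.157
|Γ|² = 0.0247
P_refl = |Γ|²·P_inc = 9.2 mW, P_del = (1 − |Γ|²)·P_inc = 363 mW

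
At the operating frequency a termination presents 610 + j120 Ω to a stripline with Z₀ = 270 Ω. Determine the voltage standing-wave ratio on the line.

VSWR ≈ 2.37

Γ = (Z_L − Z_0)/(Z_L + Z_0) = (340 + j120)/(880 + j120)
|Γ| = 361/888 = 0.406
VSWR = (1 + |Γ|)/(1 − |Γ|) = 1.41/0.594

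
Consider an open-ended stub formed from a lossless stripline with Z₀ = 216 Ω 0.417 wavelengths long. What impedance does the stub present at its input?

βl = 2π × 0.417 = 150°
tan(βl) = -0.575
For an open-ended stub, Z_in = −jZ_0·cot(βl) = −jZ_0/tan(βl)

Z_in ≈ +j376 Ω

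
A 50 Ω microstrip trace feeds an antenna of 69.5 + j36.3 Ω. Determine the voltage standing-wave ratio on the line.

VSWR ≈ 1.98

Γ = (Z_L − Z_0)/(Z_L + Z_0) = (19.5 + j36.3)/(119.5 + j36.3)
|Γ| = 41.2/125 = 0.33
VSWR = (1 + |Γ|)/(1 − |Γ|) = 1.33/0.67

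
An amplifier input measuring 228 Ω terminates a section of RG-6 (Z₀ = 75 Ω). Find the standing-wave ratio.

For a purely resistive load, VSWR = R_L/Z_0 or Z_0/R_L (whichever > 1) = 228/75

VSWR ≈ 3.04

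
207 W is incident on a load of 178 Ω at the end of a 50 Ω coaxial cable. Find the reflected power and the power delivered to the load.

Γ = (178 − 50)/(178 + 50) = 0.561
|Γ|² = 0.315
P_refl = |Γ|²·P_inc = 65.2 W, P_del = (1 − |Γ|²)·P_inc = 142 W

P_reflected ≈ 65.2 W; P_delivered ≈ 142 W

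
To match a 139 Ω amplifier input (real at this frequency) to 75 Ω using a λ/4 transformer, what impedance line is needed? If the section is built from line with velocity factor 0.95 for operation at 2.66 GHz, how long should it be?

Z_qwt ≈ 102 Ω; length ≈ 2.68 cm

Z_qwt = √(Z_0·R_L) = √(75 × 139) = √10420
λ = 0.95·c/f = 0.107 m, so l = λ/4 = 0.0268 m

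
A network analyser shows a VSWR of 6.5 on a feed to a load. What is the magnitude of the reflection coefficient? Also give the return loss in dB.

|Γ| ≈ 0.733; return loss ≈ 2.69 dB

|Γ| = (S − 1)/(S + 1) = (6.5 − 1)/(6.5 + 1) = 5.5/7.5
RL = −20·log₁₀|Γ| = −20·log₁₀(0.733)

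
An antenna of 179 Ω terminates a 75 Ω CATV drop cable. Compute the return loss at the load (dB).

RL ≈ 7.76 dB

Γ = (179 − 75)/(179 + 75) = 0.409
RL = −20·log₁₀|Γ| = −20·log₁₀(0.409)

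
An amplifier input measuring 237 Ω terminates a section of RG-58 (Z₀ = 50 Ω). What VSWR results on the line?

Γ = (237 − 50)/(237 + 50) = 0.652
VSWR = (1 + 0.652)/(1 − 0.652)

VSWR ≈ 4.74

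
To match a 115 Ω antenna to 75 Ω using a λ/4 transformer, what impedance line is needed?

Z_qwt ≈ 92.9 Ω

Z_qwt = √(Z_0·R_L) = √(75 × 115) = √8625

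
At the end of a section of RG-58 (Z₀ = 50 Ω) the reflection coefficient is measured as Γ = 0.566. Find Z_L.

Z_L = Z_0·(1 + Γ)/(1 − Γ) = 50·(1.57)/(0.434)

Z_L ≈ 180 Ω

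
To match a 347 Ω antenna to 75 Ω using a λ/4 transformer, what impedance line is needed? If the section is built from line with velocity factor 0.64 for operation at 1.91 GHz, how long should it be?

Z_qwt = √(Z_0·R_L) = √(75 × 347) = √26020
λ = 0.64·c/f = 0.101 m, so l = λ/4 = 0.0251 m

Z_qwt ≈ 161 Ω; length ≈ 2.51 cm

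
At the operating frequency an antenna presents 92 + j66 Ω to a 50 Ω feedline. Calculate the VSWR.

VSWR ≈ 3

Γ = (Z_L − Z_0)/(Z_L + Z_0) = (42 + j66)/(142 + j66)
|Γ| = 78.2/157 = 0.5
VSWR = (1 + |Γ|)/(1 − |Γ|) = 1.5/0.5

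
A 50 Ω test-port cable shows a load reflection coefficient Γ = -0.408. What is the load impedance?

Z_L ≈ 21 Ω

Z_L = Z_0·(1 + Γ)/(1 − Γ) = 50·(0.592)/(1.41)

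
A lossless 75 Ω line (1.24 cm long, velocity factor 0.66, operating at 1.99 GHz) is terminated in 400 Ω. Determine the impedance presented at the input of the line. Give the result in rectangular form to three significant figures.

λ = v/f = 0.66·c / 1.99 GHz = 0.0995 m
βl = 2π·l/λ = 2π × 0.125 = 44.9°
tan(βl) = tan(44.9°) = 0.995
Z_in = Z_0·(Z_L + jZ_0·tanβl)/(Z_0 + jZ_L·tanβl)
     = 75·(400 + j74.6)/(75 + j398)

Z_in ≈ 27.3 − j70.2 Ω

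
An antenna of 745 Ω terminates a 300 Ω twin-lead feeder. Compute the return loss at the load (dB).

RL ≈ 7.42 dB

Γ = (745 − 300)/(745 + 300) = 0.426
RL = −20·log₁₀|Γ| = −20·log₁₀(0.426)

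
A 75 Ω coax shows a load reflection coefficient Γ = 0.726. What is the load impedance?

Z_L = Z_0·(1 + Γ)/(1 − Γ) = 75·(1.73)/(0.274)

Z_L ≈ 472 Ω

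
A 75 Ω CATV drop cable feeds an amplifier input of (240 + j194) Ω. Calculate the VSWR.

VSWR ≈ 5.42

Γ = (Z_L − Z_0)/(Z_L + Z_0) = (165 + j194)/(315 + j194)
|Γ| = 255/370 = 0.688
VSWR = (1 + |Γ|)/(1 − |Γ|) = 1.69/0.312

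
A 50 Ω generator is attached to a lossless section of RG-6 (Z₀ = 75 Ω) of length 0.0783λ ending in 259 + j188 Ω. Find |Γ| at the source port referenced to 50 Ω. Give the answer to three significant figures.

|Γ| ≈ 0.766

βl = 2π × 0.0783 = 28.2°
tan(βl) = 0.536
Z_in = Z_0·(Z_L + jZ_0·tanβl)/(Z_0 + jZ_L·tanβl) = 94.1 − j157 Ω
Γ_s = (Z_in − Z_s)/(Z_in + Z_s) = (44.1 − j157)/(144 − j157), |Γ_s| = 0.766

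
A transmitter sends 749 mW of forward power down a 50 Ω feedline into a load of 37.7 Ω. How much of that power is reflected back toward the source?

Γ = (37.7 − 50)/(37.7 + 50) = -0.14
|Γ|² = 0.0197
P_refl = |Γ|²·P_inc = 14.7 mW, P_del = (1 − |Γ|²)·P_inc = 734 mW

P_reflected ≈ 14.7 mW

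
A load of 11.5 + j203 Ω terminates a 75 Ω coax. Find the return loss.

RL ≈ 0.319 dB

Γ = (-63.5 + j203)/(86.5 + j203), |Γ| = 0.964
RL = −20·log₁₀|Γ| = −20·log₁₀(0.964)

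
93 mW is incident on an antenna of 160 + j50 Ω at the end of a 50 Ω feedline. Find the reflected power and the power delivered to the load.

P_reflected ≈ 29.1 mW; P_delivered ≈ 63.9 mW

|Γ| = |(110 + j50)/(210 + j50)| = 0.56
|Γ|² = 0.313
P_refl = |Γ|²·P_inc = 29.1 mW, P_del = (1 − |Γ|²)·P_inc = 63.9 mW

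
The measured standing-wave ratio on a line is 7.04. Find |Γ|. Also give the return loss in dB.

|Γ| ≈ 0.751; return loss ≈ 2.48 dB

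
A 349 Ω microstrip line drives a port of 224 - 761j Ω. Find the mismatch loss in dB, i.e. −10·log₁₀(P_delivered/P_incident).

Γ = (-125 − j761)/(573 − j761), |Γ| = 0.81
|Γ|² = 0.655, so P_del/P_inc = 1 − |Γ|² = 0.345
ML = −10·log₁₀(1 − |Γ|²)

mismatch loss ≈ 4.63 dB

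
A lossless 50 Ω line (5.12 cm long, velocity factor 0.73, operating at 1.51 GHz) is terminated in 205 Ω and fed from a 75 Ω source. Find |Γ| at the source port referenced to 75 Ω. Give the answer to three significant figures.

|Γ| ≈ 0.663

λ = v/f = 0.73·c / 1.51 GHz = 0.145 m
βl = 2π·l/λ = 2π × 0.353 = 127°
tan(βl) = -1.32
Z_in = Z_0·(Z_L + jZ_0·tanβl)/(Z_0 + jZ_L·tanβl) = 18.5 + j34.4 Ω
Γ_s = (Z_in − Z_s)/(Z_in + Z_s) = (-56.5 + j34.4)/(93.5 + j34.4), |Γ_s| = 0.663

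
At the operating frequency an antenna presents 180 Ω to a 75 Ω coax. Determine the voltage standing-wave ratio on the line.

For a purely resistive load, VSWR = R_L/Z_0 or Z_0/R_L (whichever > 1) = 180/75

VSWR ≈ 2.4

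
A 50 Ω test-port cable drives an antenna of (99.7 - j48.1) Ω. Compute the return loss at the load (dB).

Γ = (49.7 − j48.1)/(149.7 − j48.1), |Γ| = 0.44
RL = −20·log₁₀|Γ| = −20·log₁₀(0.44)

RL ≈ 7.13 dB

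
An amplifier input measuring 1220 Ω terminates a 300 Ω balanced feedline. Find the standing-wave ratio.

VSWR ≈ 4.07

Γ = (1220 − 300)/(1220 + 300) = 0.605
VSWR = (1 + 0.605)/(1 − 0.605)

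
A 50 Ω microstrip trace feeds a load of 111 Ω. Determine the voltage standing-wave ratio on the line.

For a purely resistive load, VSWR = R_L/Z_0 or Z_0/R_L (whichever > 1) = 111/50

VSWR ≈ 2.22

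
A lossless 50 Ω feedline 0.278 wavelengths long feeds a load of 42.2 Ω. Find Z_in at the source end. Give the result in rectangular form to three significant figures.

Z_in ≈ 58.5 − j3.44 Ω

βl = 2π × 0.278 = 100°
tan(βl) = tan(100°) = -5.63
Z_in = Z_0·(Z_L + jZ_0·tanβl)/(Z_0 + jZ_L·tanβl)
     = 50·(42.2 − j281)/(50 − j237)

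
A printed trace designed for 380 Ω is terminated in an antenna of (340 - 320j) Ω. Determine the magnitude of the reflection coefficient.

Γ = (Z_L − Z_0)/(Z_L + Z_0) = (-40 − j320)/(720 − j320)
|Γ| = 322/788

|Γ| ≈ 0.409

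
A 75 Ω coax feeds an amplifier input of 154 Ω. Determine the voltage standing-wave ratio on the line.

VSWR ≈ 2.05

Γ = (154 − 75)/(154 + 75) = 0.345
VSWR = (1 + 0.345)/(1 − 0.345)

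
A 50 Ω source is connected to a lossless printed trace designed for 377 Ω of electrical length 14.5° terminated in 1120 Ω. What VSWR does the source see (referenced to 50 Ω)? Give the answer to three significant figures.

tan(βl) = 0.259
Z_in = Z_0·(Z_L + jZ_0·tanβl)/(Z_0 + jZ_L·tanβl) = 751 − j480 Ω
Γ_s = (Z_in − Z_s)/(Z_in + Z_s) = (701 − j480)/(801 − j480), |Γ_s| = 0.91
VSWR = (1 + |Γ_s|)/(1 − |Γ_s|)

VSWR ≈ 21.2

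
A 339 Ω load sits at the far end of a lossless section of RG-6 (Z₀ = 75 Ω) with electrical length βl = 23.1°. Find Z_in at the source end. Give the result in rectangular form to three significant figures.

tan(βl) = tan(23.1°) = 0.427
Z_in = Z_0·(Z_L + jZ_0·tanβl)/(Z_0 + jZ_L·tanβl)
     = 75·(339 + j32)/(75 + j145)

Z_in ≈ 84.9 − j132 Ω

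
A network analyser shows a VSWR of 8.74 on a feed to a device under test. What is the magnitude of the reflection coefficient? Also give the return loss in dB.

|Γ| = (S − 1)/(S + 1) = (8.74 − 1)/(8.74 + 1) = 7.74/9.74
RL = −20·log₁₀|Γ| = −20·log₁₀(0.795)

|Γ| ≈ 0.795; return loss ≈ 2 dB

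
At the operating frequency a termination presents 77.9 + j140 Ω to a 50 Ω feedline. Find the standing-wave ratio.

VSWR ≈ 7.09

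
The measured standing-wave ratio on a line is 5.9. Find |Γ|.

|Γ| = (S − 1)/(S + 1) = (5.9 − 1)/(5.9 + 1) = 4.9/6.9

|Γ| ≈ 0.71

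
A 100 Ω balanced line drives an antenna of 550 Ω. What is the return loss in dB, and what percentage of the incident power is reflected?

Γ = (550 − 100)/(550 + 100) = 0.692
RL = −20·log₁₀(0.692) = 3.19 dB
P_refl/P_inc = |Γ|² = 0.479

RL ≈ 3.19 dB; 47.9% of incident power reflected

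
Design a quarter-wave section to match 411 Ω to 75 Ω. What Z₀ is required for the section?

Z_qwt = √(Z_0·R_L) = √(75 × 411) = √30820

Z_qwt ≈ 176 Ω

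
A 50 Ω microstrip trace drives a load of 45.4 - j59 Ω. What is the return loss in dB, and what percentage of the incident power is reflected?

Γ = (-4.6 − j59)/(95.4 − j59), |Γ| = 0.528
RL = −20·log₁₀(0.528) = 5.55 dB
P_refl/P_inc = |Γ|² = 0.278

RL ≈ 5.55 dB; 27.8% of incident power reflected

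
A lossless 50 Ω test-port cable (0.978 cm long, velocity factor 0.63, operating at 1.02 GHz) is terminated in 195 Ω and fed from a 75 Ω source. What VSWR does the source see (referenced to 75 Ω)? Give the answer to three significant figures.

VSWR ≈ 2.97

λ = v/f = 0.63·c / 1.02 GHz = 0.185 m
βl = 2π·l/λ = 2π × 0.0528 = 19°
tan(βl) = 0.344
Z_in = Z_0·(Z_L + jZ_0·tanβl)/(Z_0 + jZ_L·tanβl) = 77.8 − j87.3 Ω
Γ_s = (Z_in − Z_s)/(Z_in + Z_s) = (2.8 − j87.3)/(153 − j87.3), |Γ_s| = 0.496
VSWR = (1 + |Γ_s|)/(1 − |Γ_s|)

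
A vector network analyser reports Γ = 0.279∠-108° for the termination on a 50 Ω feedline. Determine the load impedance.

Z_L ≈ 36.9 − j21.2 Ω

Z_L = Z_0·(1 + Γ)/(1 − Γ) = 50·(0.914 − j0.265)/(1.09 + j0.265)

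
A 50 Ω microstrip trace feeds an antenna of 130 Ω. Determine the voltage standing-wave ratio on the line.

For a purely resistive load, VSWR = R_L/Z_0 or Z_0/R_L (whichever > 1) = 130/50

VSWR ≈ 2.6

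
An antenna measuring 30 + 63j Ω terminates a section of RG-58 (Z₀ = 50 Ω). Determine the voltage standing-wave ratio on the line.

Γ = (Z_L − Z_0)/(Z_L + Z_0) = (-20 + j63)/(80 + j63)
|Γ| = 66.1/102 = 0.649
VSWR = (1 + |Γ|)/(1 − |Γ|) = 1.65/0.351

VSWR ≈ 4.7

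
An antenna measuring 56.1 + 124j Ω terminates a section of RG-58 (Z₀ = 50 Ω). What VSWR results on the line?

VSWR ≈ 7.36

Γ = (Z_L − Z_0)/(Z_L + Z_0) = (6.1 + j124)/(106.1 + j124)
|Γ| = 124/163 = 0.761
VSWR = (1 + |Γ|)/(1 − |Γ|) = 1.76/0.239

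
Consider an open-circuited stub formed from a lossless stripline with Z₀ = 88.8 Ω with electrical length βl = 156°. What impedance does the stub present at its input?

Z_in ≈ +j199 Ω

tan(βl) = -0.445
For an open-circuited stub, Z_in = −jZ_0·cot(βl) = −jZ_0/tan(βl)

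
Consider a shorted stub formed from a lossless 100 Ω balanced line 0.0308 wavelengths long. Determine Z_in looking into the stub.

Z_in ≈ +j19.6 Ω

βl = 2π × 0.0308 = 11.1°
tan(βl) = 0.196
For a shorted stub, Z_in = jZ_0·tan(βl)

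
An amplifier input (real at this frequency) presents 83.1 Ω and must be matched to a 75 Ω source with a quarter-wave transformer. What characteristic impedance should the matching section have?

Z_qwt ≈ 78.9 Ω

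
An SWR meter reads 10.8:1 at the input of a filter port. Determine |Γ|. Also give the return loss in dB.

|Γ| ≈ 0.831; return loss ≈ 1.61 dB

|Γ| = (S − 1)/(S + 1) = (10.8 − 1)/(10.8 + 1) = 9.8/11.8
RL = −20·log₁₀|Γ| = −20·log₁₀(0.831)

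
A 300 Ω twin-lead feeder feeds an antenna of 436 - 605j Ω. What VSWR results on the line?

Γ = (Z_L − Z_0)/(Z_L + Z_0) = (136 − j605)/(736 − j605)
|Γ| = 620/953 = 0.651
VSWR = (1 + |Γ|)/(1 − |Γ|) = 1.65/0.349

VSWR ≈ 4.73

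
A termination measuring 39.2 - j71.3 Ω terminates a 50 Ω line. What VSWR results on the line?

VSWR ≈ 4.43

Γ = (Z_L − Z_0)/(Z_L + Z_0) = (-10.8 − j71.3)/(89.2 − j71.3)
|Γ| = 72.1/114 = 0.631
VSWR = (1 + |Γ|)/(1 − |Γ|) = 1.63/0.369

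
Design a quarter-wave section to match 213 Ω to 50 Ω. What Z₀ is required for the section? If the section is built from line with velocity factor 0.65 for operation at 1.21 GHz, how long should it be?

Z_qwt ≈ 103 Ω; length ≈ 4.03 cm

Z_qwt = √(Z_0·R_L) = √(50 × 213) = √10650
λ = 0.65·c/f = 0.161 m, so l = λ/4 = 0.0403 m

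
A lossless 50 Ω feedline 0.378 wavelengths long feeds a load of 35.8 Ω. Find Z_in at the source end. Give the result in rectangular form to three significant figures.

βl = 2π × 0.378 = 136°
tan(βl) = tan(136°) = -0.963
Z_in = Z_0·(Z_L + jZ_0·tanβl)/(Z_0 + jZ_L·tanβl)
     = 50·(35.8 − j48.1)/(50 − j34.5)

Z_in ≈ 46.8 − j15.9 Ω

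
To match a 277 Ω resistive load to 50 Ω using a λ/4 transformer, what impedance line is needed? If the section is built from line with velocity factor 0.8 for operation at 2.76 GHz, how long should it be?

Z_qwt = √(Z_0·R_L) = √(50 × 277) = √13850
λ = 0.8·c/f = 0.087 m, so l = λ/4 = 0.0217 m

Z_qwt ≈ 118 Ω; length ≈ 2.17 cm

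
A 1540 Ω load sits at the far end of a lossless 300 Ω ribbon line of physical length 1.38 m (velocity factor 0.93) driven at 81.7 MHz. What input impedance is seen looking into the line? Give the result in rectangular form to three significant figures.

Z_in ≈ 168 + j388 Ω

λ = v/f = 0.93·c / 81.7 MHz = 3.41 m
βl = 2π·l/λ = 2π × 0.404 = 145°
tan(βl) = tan(145°) = -0.688
Z_in = Z_0·(Z_L + jZ_0·tanβl)/(Z_0 + jZ_L·tanβl)
     = 300·(1540 − j206)/(300 − j1060)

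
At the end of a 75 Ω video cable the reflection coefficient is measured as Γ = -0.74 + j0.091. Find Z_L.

Z_L ≈ 11 + j4.5 Ω

Z_L = Z_0·(1 + Γ)/(1 − Γ) = 75·(0.26 + j0.091)/(1.74 − j0.091)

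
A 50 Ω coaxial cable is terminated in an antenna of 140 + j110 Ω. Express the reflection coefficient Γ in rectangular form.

Γ = (Z_L − Z_0)/(Z_L + Z_0) = (90 + j110)/(190 + j110)

Γ ≈ 0.606 + j0.228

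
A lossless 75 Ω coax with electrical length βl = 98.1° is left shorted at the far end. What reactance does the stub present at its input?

X_in ≈ -527 Ω (capacitive)

tan(βl) = -7.03
For a shorted stub, Z_in = jZ_0·tan(βl)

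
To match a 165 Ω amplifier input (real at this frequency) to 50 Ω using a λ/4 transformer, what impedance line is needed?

Z_qwt ≈ 90.8 Ω

Z_qwt = √(Z_0·R_L) = √(50 × 165) = √8250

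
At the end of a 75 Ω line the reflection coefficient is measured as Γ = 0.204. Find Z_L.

Z_L = Z_0·(1 + Γ)/(1 − Γ) = 75·(1.2)/(0.796)

Z_L ≈ 113 Ω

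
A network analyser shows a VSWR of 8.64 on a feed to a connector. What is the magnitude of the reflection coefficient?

|Γ| ≈ 0.793

|Γ| = (S − 1)/(S + 1) = (8.64 − 1)/(8.64 + 1) = 7.64/9.64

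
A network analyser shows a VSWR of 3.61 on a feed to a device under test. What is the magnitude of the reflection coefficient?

|Γ| ≈ 0.566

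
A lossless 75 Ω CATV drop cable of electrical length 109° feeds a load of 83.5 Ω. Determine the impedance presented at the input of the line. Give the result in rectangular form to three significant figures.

tan(βl) = tan(109°) = -2.9
Z_in = Z_0·(Z_L + jZ_0·tanβl)/(Z_0 + jZ_L·tanβl)
     = 75·(83.5 − j218)/(75 − j243)

Z_in ≈ 68.8 + j4.55 Ω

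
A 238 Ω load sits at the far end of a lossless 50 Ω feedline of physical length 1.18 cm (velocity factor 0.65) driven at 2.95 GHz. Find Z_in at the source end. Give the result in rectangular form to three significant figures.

λ = v/f = 0.65·c / 2.95 GHz = 0.0661 m
βl = 2π·l/λ = 2π × 0.179 = 64.3°
tan(βl) = tan(64.3°) = 2.07
Z_in = Z_0·(Z_L + jZ_0·tanβl)/(Z_0 + jZ_L·tanβl)
     = 50·(238 + j104)/(50 + j494)

Z_in ≈ 12.8 − j22.8 Ω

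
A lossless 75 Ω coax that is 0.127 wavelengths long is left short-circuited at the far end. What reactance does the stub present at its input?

X_in ≈ 76.9 Ω (inductive)

βl = 2π × 0.127 = 45.7°
tan(βl) = 1.03
For a short-circuited stub, Z_in = jZ_0·tan(βl)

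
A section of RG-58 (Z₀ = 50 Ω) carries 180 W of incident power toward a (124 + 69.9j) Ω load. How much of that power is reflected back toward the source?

P_reflected ≈ 53 W

|Γ| = |(74 + j69.9)/(174 + j69.9)| = 0.543
|Γ|² = 0.295
P_refl = |Γ|²·P_inc = 53 W, P_del = (1 − |Γ|²)·P_inc = 127 W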